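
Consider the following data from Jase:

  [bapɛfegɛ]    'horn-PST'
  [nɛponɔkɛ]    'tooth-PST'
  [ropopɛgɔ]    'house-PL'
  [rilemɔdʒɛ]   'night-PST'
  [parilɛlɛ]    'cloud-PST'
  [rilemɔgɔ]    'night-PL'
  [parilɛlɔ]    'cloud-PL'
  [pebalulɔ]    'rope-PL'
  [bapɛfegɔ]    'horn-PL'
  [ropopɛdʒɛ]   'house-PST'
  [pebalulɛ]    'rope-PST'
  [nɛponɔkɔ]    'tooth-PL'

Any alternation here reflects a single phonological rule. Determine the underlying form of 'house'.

The root 'house' surfaces as [ropopɛgɔ] and [ropopɛdʒɛ], with a stem-final [g] ~ [dʒ] alternation.
But 'horn' keeps [g] in both environments ([bapɛfegɔ], [bapɛfegɛ]), so there is no rule changing /g/ to [dʒ] before the PST suffix.
So /dʒ/ is underlying, and a rule of depalatalization — palato-alveolar /dʒ/ becomes [g] when no front vowel follows — gives [g].
The underlying form of 'house' is therefore /ropopɛdʒ/.

/ropopɛdʒ/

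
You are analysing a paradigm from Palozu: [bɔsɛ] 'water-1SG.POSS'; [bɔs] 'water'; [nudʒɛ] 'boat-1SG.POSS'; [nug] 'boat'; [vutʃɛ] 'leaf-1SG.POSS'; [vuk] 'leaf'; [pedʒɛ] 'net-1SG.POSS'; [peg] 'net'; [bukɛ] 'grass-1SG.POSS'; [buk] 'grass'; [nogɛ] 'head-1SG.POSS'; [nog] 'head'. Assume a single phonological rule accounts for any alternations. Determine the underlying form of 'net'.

/pedʒ/

'net' shows [dʒ] ~ [g] at the end of the stem ([pedʒɛ] vs [peg]).
But 'head' keeps [g] in both environments ([nogɛ], [nog]), so there is no rule changing /g/ to [dʒ] before the 1SG.POSS suffix.
The alternation reflects depalatalization: palato-alveolar /tʃ/ and /dʒ/ become [k] and [g] when no front vowel follows. /dʒ/ is underlying.
So 'net' = /pedʒ/.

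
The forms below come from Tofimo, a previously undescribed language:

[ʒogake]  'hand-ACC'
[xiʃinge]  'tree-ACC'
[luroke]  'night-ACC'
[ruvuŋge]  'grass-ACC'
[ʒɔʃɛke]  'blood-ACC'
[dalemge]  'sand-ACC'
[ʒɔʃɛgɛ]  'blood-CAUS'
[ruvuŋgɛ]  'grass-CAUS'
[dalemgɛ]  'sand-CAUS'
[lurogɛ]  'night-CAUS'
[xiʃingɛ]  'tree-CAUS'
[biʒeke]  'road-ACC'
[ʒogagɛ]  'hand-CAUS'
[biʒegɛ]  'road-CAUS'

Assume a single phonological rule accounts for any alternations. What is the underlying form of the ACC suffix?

The ACC morpheme has two allomorphs, [-ge] and [-ke].
By contrast the CAUS suffix keeps its initial [g] throughout — that segment must be underlying.
So the underlying form is /-ke/, and voiceless stops become voiced after a nasal.

/-ke/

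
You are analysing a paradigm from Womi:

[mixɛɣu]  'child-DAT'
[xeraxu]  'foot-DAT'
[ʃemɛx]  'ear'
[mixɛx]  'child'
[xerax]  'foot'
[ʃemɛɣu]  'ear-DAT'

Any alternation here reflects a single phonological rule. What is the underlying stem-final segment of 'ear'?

'ear' shows [ɣ] ~ [x] at the end of the stem ([ʃemɛɣu] vs [ʃemɛx]).
The stem 'foot' ([xeraxu], [xerax]) shows [x] unchanged in both environments, so [x] cannot be basic with [ɣ] derived before the DAT suffix.
The alternation reflects word-final obstruent devoicing: voiced obstruents become voiceless word-finally. /ɣ/ is underlying.

/ɣ/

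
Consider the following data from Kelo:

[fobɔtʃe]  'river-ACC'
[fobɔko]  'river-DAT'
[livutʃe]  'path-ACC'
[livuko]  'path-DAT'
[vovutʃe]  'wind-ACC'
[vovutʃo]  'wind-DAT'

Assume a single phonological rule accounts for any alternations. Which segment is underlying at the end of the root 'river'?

/k/

In [fobɔtʃe] and [fobɔko] the final segment of 'river' alternates: [tʃ] ~ [k].
But 'wind' keeps [tʃ] in both environments ([vovutʃe], [vovutʃo]), so there is no rule changing /tʃ/ to [k] before the DAT suffix.
Therefore /k/ is basic and [tʃ] is derived by palatalization before a front vowel (/k/ becomes palato-alveolar [tʃ] before a front vowel).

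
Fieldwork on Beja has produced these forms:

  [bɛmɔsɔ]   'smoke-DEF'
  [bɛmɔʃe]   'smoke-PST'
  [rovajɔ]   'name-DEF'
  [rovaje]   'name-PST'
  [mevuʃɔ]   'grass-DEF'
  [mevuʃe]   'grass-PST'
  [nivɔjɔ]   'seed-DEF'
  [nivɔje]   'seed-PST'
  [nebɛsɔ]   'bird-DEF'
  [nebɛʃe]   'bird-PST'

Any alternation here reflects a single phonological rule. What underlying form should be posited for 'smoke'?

/bɛmɔs/

In [bɛmɔsɔ] and [bɛmɔʃe] the final segment of 'smoke' alternates: [s] ~ [ʃ].
The stem 'grass' ([mevuʃɔ], [mevuʃe]) shows [ʃ] unchanged in both environments, so [ʃ] cannot be basic with [s] derived before the DEF suffix.
The alternation reflects palatalization before a front vowel: /s/ becomes palato-alveolar [ʃ] before a front vowel. /s/ is underlying.
So 'smoke' = /bɛmɔs/.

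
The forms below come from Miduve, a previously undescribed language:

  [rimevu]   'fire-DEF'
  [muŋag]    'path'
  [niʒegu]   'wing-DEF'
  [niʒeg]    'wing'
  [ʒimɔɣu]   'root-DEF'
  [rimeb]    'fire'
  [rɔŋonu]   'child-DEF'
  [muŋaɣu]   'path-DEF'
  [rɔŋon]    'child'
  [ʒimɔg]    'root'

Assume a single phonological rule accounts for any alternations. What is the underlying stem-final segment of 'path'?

/ɣ/

'path' shows [ɣ] ~ [g] at the end of the stem ([muŋaɣu] vs [muŋag]).
If /g/ were underlying and a rule turned it into [ɣ] before the DEF suffix, 'wing' would also alternate; but it has [g] in both [niʒegu] and [niʒeg].
Therefore /ɣ/ is basic and [g] is derived by word-final hardening (voiced fricatives become stops word-finally).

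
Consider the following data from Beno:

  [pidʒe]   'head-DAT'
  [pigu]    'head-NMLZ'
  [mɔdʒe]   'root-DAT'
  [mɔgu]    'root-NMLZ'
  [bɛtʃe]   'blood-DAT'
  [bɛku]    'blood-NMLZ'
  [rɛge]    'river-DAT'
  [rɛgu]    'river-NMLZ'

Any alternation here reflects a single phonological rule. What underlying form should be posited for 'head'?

The root 'head' surfaces as [pidʒe] and [pigu], with a stem-final [dʒ] ~ [g] alternation.
If /g/ were underlying and a rule turned it into [dʒ] before the DAT suffix, 'river' would also alternate; but it has [g] in both [rɛge] and [rɛgu].
Therefore /dʒ/ is basic and [g] is derived by depalatalization (palato-alveolar /tʃ/ and /dʒ/ become [k] and [g] when no front vowel follows).
So 'head' = /pidʒ/.

/pidʒ/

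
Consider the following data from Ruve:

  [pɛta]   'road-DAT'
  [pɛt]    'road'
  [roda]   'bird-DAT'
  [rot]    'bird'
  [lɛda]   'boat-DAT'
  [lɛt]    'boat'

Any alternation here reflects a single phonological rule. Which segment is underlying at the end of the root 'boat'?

/d/

'boat' shows [d] ~ [t] at the end of the stem ([lɛda] vs [lɛt]).
Compare 'road', with invariant [t] in [pɛta] and [pɛt]: an analysis with underlying /t/ and a rule producing [d] before the DAT suffix would wrongly predict alternation here too.
Therefore /d/ is basic and [t] is derived by word-final obstruent devoicing (voiced obstruents become voiceless word-finally).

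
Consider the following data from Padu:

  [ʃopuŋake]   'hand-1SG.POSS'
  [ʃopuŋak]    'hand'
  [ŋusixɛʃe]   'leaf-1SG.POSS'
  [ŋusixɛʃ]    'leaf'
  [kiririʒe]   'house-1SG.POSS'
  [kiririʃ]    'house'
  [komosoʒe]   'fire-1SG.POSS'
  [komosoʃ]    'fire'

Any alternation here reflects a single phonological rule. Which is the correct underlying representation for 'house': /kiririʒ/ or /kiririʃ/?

The root 'house' surfaces as [kiririʒe] and [kiririʃ], with a stem-final [ʒ] ~ [ʃ] alternation.
Compare 'leaf', with invariant [ʃ] in [ŋusixɛʃe] and [ŋusixɛʃ]: an analysis with underlying /ʃ/ and a rule producing [ʒ] before the 1SG.POSS suffix would wrongly predict alternation here too.
So /ʒ/ is underlying, and a rule of word-final obstruent devoicing — voiced obstruents become voiceless word-finally — gives [ʃ].

/kiririʒ/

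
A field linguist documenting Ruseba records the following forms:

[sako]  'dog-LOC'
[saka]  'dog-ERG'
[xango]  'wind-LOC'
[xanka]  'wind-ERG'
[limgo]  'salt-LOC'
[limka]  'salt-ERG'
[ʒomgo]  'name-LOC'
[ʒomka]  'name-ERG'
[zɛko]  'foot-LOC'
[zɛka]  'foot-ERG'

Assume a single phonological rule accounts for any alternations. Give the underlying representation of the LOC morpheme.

The LOC morpheme has two allomorphs, [-go] and [-ko].
The ERG suffix, which begins with [k], is invariant after every stem; so [k] is not altered by any rule here.
The LOC suffix is therefore /-go/ underlyingly, with post-vocalic devoicing: voiced stops become voiceless after a vowel.

/-go/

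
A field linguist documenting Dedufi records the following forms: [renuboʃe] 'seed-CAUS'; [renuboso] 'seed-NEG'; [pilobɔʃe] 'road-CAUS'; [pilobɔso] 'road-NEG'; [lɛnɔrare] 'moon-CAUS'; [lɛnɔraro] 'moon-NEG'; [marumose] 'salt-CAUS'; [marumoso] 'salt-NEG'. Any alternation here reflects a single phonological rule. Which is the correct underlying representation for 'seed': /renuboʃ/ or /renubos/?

/renuboʃ/

In [renuboʃe] and [renuboso] the final segment of 'seed' alternates: [ʃ] ~ [s].
Compare 'salt', with invariant [s] in [marumose] and [marumoso]: an analysis with underlying /s/ and a rule producing [ʃ] before the CAUS suffix would wrongly predict alternation here too.
The underlying segment must be /ʃ/; palato-alveolar /ʃ/ becomes [s] when no front vowel follows, yielding [s] there.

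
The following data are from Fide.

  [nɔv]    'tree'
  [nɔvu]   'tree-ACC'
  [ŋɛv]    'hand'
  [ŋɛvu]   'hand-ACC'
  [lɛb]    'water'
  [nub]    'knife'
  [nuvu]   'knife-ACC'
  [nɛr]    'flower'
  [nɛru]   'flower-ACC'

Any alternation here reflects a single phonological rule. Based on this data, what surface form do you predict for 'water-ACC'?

[lɛvu]

'knife' shows [b] ~ [v] at the end of the stem ([nub] vs [nuvu]).
Compare 'tree', with invariant [v] in [nɔv] and [nɔvu]: an analysis with underlying /v/ and a rule producing [b] in isolation would wrongly predict alternation here too.
The alternation reflects intervocalic spirantization: voiced stops become fricatives between vowels. /b/ is underlying.
The one attested form of 'water', [lɛb], shows underlying /lɛb/. Applying the same rule between vowels gives [lɛvu].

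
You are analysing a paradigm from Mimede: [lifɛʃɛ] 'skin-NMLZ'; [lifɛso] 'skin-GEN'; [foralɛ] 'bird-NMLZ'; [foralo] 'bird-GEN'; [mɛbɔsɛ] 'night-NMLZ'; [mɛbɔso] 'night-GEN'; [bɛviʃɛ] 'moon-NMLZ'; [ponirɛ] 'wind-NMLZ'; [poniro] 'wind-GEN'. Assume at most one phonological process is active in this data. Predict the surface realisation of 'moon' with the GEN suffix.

'skin' shows [ʃ] ~ [s] at the end of the stem ([lifɛʃɛ] vs [lifɛso]).
Compare 'night', with invariant [s] in [mɛbɔsɛ] and [mɛbɔso]: an analysis with underlying /s/ and a rule producing [ʃ] before the NMLZ suffix would wrongly predict alternation here too.
The underlying segment must be /ʃ/; palato-alveolar /ʃ/ becomes [s] when no front vowel follows, yielding [s] there.
From [bɛviʃɛ] the stem 'moon' is /bɛviʃ/; when no front vowel follows this yields [bɛviso].

[bɛviso]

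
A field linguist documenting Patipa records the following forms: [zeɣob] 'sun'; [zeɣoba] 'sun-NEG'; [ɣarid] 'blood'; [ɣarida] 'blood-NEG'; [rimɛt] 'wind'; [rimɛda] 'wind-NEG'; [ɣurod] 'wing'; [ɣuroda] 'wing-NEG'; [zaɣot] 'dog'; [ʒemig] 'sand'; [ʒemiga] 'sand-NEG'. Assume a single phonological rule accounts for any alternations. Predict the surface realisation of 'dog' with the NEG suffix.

[zaɣoda]

The stem for 'wind' ends in [t] in [rimɛt] but [d] in [rimɛda].
If /d/ were underlying and a rule turned it into [t] in isolation, 'blood' would also alternate; but it has [d] in both [ɣarid] and [ɣarida].
So /t/ is underlying, and a rule of intervocalic voicing — voiceless stops become voiced between vowels — gives [d].
From [zaɣot] the stem 'dog' is /zaɣot/; between vowels this yields [zaɣoda].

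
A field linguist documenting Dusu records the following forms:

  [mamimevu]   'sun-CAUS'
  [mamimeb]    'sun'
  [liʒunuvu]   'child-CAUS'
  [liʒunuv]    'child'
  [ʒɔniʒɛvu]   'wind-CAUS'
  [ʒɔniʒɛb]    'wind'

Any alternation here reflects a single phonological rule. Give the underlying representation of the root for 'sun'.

/mamimeb/

The stem for 'sun' ends in [v] in [mamimevu] but [b] in [mamimeb].
If /v/ were underlying and a rule turned it into [b] in isolation, 'child' would also alternate; but it has [v] in both [liʒunuvu] and [liʒunuv].
So /b/ is underlying, and a rule of intervocalic spirantization — voiced stops become fricatives between vowels — gives [v].
The underlying form of 'sun' is therefore /mamimeb/.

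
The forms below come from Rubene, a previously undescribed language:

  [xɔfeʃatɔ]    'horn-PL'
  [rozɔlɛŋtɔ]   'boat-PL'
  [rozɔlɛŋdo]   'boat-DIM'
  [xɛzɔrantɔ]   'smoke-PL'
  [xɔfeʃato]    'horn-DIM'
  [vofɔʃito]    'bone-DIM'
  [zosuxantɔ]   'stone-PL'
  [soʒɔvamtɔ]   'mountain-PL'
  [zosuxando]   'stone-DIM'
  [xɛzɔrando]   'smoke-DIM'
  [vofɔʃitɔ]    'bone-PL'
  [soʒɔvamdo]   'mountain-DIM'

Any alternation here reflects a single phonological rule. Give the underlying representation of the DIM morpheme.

/-do/

The DIM morpheme has two allomorphs, [-do] and [-to].
The PL suffix, which begins with [t], is invariant after every stem; so [t] is not altered by any rule here.
The DIM suffix is therefore /-do/ underlyingly, with post-vocalic devoicing: voiced stops become voiceless after a vowel.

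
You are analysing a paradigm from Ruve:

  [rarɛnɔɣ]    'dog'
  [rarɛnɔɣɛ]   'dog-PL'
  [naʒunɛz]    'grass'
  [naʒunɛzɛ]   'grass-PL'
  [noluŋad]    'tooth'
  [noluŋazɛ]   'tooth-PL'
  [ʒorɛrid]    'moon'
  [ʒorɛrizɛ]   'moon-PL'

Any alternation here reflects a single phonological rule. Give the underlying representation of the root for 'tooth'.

/noluŋad/

'tooth' shows [d] ~ [z] at the end of the stem ([noluŋad] vs [noluŋazɛ]).
If /z/ were underlying and a rule turned it into [d] in isolation, 'grass' would also alternate; but it has [z] in both [naʒunɛz] and [naʒunɛzɛ].
So /d/ is underlying, and a rule of intervocalic spirantization — voiced stops become fricatives between vowels — gives [z].
The underlying form of 'tooth' is therefore /noluŋad/.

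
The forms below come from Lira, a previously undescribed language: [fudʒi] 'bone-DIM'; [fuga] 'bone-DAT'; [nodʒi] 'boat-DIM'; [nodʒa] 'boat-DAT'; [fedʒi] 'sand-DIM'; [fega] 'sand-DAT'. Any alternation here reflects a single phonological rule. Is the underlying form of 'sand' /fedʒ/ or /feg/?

The root 'sand' surfaces as [fedʒi] and [fega], with a stem-final [dʒ] ~ [g] alternation.
Compare 'boat', with invariant [dʒ] in [nodʒi] and [nodʒa]: an analysis with underlying /dʒ/ and a rule producing [g] before the DAT suffix would wrongly predict alternation here too.
The alternation reflects palatalization before a front vowel: /g/ becomes palato-alveolar [dʒ] before a front vowel. /g/ is underlying.

/feg/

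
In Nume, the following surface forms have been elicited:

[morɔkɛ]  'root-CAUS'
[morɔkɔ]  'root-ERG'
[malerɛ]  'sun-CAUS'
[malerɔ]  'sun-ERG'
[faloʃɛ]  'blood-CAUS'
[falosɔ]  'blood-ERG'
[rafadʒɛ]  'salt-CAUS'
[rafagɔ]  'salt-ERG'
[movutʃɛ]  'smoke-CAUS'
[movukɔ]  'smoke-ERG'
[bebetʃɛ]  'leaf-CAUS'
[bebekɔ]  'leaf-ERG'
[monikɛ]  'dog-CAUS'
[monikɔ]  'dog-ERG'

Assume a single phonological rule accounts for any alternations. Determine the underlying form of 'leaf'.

/bebetʃ/

In [bebetʃɛ] and [bebekɔ] the final segment of 'leaf' alternates: [tʃ] ~ [k].
The stem 'root' ([morɔkɛ], [morɔkɔ]) shows [k] unchanged in both environments, so [k] cannot be basic with [tʃ] derived before the CAUS suffix.
The underlying segment must be /tʃ/; palato-alveolar /tʃ/, /dʒ/ and /ʃ/ become [k], [g] and [s] when no front vowel follows, yielding [k] there.
The underlying form of 'leaf' is therefore /bebetʃ/.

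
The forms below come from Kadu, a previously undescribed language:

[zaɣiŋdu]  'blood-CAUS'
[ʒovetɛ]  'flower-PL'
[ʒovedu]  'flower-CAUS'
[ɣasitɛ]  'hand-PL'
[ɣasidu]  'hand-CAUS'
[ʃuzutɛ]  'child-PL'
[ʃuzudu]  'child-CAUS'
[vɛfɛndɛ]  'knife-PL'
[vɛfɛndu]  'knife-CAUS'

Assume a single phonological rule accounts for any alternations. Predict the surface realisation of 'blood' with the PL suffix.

[zaɣiŋdɛ]

The PL morpheme has two allomorphs, [-dɛ] and [-tɛ].
The CAUS suffix, which begins with [d], is invariant after every stem; so [d] is not altered by any rule here.
The PL suffix is therefore /-tɛ/ underlyingly, with post-nasal voicing: voiceless stops become voiced after a nasal.
After 'blood', which ends in a nasal, the suffix surfaces as [-dɛ], giving [zaɣiŋdɛ].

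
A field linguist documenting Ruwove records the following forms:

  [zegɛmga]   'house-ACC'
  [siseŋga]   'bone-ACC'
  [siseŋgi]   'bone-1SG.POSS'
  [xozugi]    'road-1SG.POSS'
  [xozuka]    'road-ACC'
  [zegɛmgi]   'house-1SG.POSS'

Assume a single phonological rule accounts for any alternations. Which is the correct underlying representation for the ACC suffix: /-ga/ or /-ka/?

/-ka/

The ACC suffix surfaces as [-ga] and [-ka], depending on the final segment of the stem.
The 1SG.POSS suffix, which begins with [g], is invariant after every stem; so [g] is not altered by any rule here.
So the underlying form is /-ka/, and voiceless stops become voiced after a nasal.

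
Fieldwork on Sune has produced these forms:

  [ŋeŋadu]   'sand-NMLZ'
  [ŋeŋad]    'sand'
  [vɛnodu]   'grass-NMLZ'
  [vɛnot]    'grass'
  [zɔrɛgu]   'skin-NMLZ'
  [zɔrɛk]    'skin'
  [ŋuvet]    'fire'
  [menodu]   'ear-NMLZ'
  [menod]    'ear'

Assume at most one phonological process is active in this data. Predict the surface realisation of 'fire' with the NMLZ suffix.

[ŋuvedu]

The stem for 'grass' ends in [d] in [vɛnodu] but [t] in [vɛnot].
Compare 'sand', with invariant [d] in [ŋeŋadu] and [ŋeŋad]: an analysis with underlying /d/ and a rule producing [t] in isolation would wrongly predict alternation here too.
So /t/ is underlying, and a rule of intervocalic voicing — voiceless stops become voiced between vowels — gives [d].
From [ŋuvet] the stem 'fire' is /ŋuvet/; between vowels this yields [ŋuvedu].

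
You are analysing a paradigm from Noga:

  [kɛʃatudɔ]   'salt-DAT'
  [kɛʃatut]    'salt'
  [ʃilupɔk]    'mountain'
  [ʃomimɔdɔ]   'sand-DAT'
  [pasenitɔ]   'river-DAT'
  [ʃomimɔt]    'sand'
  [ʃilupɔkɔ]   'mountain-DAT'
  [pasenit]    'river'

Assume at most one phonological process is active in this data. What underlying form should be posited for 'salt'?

/kɛʃatud/

In [kɛʃatut] and [kɛʃatudɔ] the final segment of 'salt' alternates: [t] ~ [d].
But 'river' keeps [t] in both environments ([pasenit], [pasenitɔ]), so there is no rule changing /t/ to [d] before the DAT suffix.
The underlying segment must be /d/; voiced obstruents become voiceless word-finally, yielding [t] there.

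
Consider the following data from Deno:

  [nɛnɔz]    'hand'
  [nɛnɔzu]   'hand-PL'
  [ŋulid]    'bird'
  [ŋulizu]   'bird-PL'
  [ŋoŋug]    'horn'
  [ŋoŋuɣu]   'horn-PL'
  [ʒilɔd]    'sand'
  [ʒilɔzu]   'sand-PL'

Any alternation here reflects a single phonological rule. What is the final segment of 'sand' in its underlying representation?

The stem for 'sand' ends in [d] in [ʒilɔd] but [z] in [ʒilɔzu].
Compare 'hand', with invariant [z] in [nɛnɔz] and [nɛnɔzu]: an analysis with underlying /z/ and a rule producing [d] in isolation would wrongly predict alternation here too.
Therefore /d/ is basic and [z] is derived by intervocalic spirantization (voiced stops become fricatives between vowels).

/d/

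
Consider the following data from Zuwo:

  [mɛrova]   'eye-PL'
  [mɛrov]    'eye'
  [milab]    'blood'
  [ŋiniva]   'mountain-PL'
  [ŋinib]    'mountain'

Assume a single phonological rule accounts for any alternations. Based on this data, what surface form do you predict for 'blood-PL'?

In [ŋiniva] and [ŋinib] the final segment of 'mountain' alternates: [v] ~ [b].
The stem 'eye' ([mɛrova], [mɛrov]) shows [v] unchanged in both environments, so [v] cannot be basic with [b] derived in isolation.
The alternation reflects intervocalic spirantization: voiced stops become fricatives between vowels. /b/ is underlying.
From [milab] the stem 'blood' is /milab/; between vowels this yields [milava].

[milava]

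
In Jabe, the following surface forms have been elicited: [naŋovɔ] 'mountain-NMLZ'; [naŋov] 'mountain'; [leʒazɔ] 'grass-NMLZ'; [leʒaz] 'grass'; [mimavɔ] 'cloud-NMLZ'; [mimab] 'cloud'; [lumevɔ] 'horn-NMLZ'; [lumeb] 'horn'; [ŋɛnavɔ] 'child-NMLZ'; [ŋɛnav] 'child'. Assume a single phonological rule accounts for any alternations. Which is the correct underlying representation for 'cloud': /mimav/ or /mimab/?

The stem for 'cloud' ends in [v] in [mimavɔ] but [b] in [mimab].
If /v/ were underlying and a rule turned it into [b] in isolation, 'child' would also alternate; but it has [v] in both [ŋɛnavɔ] and [ŋɛnav].
The underlying segment must be /b/; voiced stops become fricatives between vowels, yielding [v] there.

/mimab/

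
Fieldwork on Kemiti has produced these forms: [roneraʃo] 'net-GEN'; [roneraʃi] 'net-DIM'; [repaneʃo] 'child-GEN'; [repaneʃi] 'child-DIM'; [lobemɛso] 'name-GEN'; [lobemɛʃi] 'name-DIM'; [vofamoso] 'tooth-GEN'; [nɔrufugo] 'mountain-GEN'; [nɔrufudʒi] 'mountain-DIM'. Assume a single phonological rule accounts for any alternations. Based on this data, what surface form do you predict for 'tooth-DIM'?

[vofamoʃi]

'name' shows [s] ~ [ʃ] at the end of the stem ([lobemɛso] vs [lobemɛʃi]).
If /ʃ/ were underlying and a rule turned it into [s] before the GEN suffix, 'child' would also alternate; but it has [ʃ] in both [repaneʃo] and [repaneʃi].
The underlying segment must be /s/; /g/ and /s/ become palato-alveolar [dʒ] and [ʃ] before a front vowel, yielding [ʃ] there.
From [vofamoso] the stem 'tooth' is /vofamos/; before a front vowel this yields [vofamoʃi].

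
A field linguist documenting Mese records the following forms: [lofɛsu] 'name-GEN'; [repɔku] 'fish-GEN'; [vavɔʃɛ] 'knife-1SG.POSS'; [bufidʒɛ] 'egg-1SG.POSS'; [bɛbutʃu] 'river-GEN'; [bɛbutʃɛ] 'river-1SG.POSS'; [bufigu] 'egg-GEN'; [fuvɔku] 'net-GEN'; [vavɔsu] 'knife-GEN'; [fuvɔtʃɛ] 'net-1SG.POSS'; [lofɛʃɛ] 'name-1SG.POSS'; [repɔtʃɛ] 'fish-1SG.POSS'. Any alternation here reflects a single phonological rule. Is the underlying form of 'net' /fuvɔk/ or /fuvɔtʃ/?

/fuvɔk/

The stem for 'net' ends in [tʃ] in [fuvɔtʃɛ] but [k] in [fuvɔku].
If /tʃ/ were underlying and a rule turned it into [k] before the GEN suffix, 'river' would also alternate; but it has [tʃ] in both [bɛbutʃɛ] and [bɛbutʃu].
The alternation reflects palatalization before a front vowel: /k/, /g/ and /s/ become palato-alveolar [tʃ], [dʒ] and [ʃ] before a front vowel. /k/ is underlying.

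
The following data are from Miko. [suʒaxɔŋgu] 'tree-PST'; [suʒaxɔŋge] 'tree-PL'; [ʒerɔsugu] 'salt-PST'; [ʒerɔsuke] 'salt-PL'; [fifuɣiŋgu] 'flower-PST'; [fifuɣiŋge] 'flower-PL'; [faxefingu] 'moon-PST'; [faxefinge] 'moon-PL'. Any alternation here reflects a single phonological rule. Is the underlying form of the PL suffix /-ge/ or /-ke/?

/-ke/

The PL suffix surfaces as [-ge] and [-ke], depending on the final segment of the stem.
The PST suffix, which begins with [g], is invariant after every stem; so [g] is not altered by any rule here.
So the underlying form is /-ke/, and voiceless stops become voiced after a nasal.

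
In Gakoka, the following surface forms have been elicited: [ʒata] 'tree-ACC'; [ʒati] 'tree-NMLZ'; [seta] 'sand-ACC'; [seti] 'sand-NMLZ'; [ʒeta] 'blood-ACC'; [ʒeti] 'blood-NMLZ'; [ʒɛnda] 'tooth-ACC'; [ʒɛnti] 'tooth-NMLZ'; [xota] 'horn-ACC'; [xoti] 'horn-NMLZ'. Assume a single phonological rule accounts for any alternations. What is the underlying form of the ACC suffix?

/-da/

The ACC morpheme has two allomorphs, [-da] and [-ta].
The NMLZ suffix, which begins with [t], is invariant after every stem; so [t] is not altered by any rule here.
So the underlying form is /-da/, and voiced stops become voiceless after a vowel.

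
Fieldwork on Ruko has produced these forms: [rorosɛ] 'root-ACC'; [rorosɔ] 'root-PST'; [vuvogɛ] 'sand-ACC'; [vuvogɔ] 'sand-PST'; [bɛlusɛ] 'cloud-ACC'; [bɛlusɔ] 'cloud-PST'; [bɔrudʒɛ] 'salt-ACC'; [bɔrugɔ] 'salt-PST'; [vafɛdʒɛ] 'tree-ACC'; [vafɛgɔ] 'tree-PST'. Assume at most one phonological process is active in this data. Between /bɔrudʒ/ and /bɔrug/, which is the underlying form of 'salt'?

/bɔrudʒ/

The root 'salt' surfaces as [bɔrudʒɛ] and [bɔrugɔ], with a stem-final [dʒ] ~ [g] alternation.
Compare 'sand', with invariant [g] in [vuvogɛ] and [vuvogɔ]: an analysis with underlying /g/ and a rule producing [dʒ] before the ACC suffix would wrongly predict alternation here too.
The underlying segment must be /dʒ/; palato-alveolar /dʒ/ becomes [g] when no front vowel follows, yielding [g] there.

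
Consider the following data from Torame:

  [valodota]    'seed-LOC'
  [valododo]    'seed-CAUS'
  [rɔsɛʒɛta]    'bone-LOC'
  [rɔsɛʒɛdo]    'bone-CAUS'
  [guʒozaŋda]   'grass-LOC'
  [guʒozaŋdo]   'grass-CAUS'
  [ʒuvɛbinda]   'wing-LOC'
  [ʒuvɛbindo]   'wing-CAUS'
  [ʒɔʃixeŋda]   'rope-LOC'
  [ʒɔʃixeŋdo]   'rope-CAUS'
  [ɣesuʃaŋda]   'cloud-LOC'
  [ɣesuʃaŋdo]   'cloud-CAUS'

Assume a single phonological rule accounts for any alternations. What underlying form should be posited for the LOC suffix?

/-ta/

The LOC morpheme has two allomorphs, [-da] and [-ta].
By contrast the CAUS suffix keeps its initial [d] throughout — that segment must be underlying.
So the underlying form is /-ta/, and voiceless stops become voiced after a nasal.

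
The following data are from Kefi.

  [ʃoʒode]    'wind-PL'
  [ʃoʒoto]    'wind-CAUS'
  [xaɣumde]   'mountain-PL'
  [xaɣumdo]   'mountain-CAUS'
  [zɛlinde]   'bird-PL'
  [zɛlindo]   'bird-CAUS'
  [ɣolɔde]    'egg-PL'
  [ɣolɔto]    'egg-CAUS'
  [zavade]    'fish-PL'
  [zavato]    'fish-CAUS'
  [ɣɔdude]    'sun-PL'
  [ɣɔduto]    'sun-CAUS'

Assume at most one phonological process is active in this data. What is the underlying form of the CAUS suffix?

The CAUS suffix surfaces as [-do] and [-to], depending on the final segment of the stem.
By contrast the PL suffix keeps its initial [d] throughout — that segment must be underlying.
The CAUS suffix is therefore /-to/ underlyingly, with post-nasal voicing: voiceless stops become voiced after a nasal.

/-to/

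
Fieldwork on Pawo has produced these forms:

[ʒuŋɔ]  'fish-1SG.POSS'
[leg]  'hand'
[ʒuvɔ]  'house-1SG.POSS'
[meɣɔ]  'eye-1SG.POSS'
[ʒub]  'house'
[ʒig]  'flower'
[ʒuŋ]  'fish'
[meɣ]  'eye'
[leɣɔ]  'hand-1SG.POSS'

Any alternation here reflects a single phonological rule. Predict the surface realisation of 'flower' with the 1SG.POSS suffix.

[ʒiɣɔ]

In [leɣɔ] and [leg] the final segment of 'hand' alternates: [ɣ] ~ [g].
The stem 'eye' ([meɣɔ], [meɣ]) shows [ɣ] unchanged in both environments, so [ɣ] cannot be basic with [g] derived in isolation.
The underlying segment must be /g/; voiced stops become fricatives between vowels, yielding [ɣ] there.
From [ʒig] the stem 'flower' is /ʒig/; between vowels this yields [ʒiɣɔ].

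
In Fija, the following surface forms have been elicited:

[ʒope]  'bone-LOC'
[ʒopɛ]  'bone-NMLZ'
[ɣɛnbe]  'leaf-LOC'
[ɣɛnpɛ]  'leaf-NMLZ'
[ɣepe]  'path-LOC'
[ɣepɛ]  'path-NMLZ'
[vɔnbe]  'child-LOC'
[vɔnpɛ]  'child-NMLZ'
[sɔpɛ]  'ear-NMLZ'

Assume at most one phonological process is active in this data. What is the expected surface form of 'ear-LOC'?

[sɔpe]

The LOC morpheme has two allomorphs, [-be] and [-pe].
By contrast the NMLZ suffix keeps its initial [p] throughout — that segment must be underlying.
The LOC suffix is therefore /-be/ underlyingly, with post-vocalic devoicing: voiced stops become voiceless after a vowel.
After 'ear', which ends in a vowel, the suffix surfaces as [-pe], giving [sɔpe].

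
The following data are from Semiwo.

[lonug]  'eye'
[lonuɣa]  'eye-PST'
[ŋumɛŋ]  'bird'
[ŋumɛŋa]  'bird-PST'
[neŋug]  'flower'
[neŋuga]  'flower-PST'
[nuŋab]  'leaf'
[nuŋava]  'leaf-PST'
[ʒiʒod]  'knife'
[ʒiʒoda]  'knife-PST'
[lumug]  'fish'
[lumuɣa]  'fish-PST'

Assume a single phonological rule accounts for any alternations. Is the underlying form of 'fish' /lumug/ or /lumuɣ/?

/lumuɣ/

In [lumug] and [lumuɣa] the final segment of 'fish' alternates: [g] ~ [ɣ].
Compare 'flower', with invariant [g] in [neŋug] and [neŋuga]: an analysis with underlying /g/ and a rule producing [ɣ] before the PST suffix would wrongly predict alternation here too.
Therefore /ɣ/ is basic and [g] is derived by word-final hardening (voiced fricatives become stops word-finally).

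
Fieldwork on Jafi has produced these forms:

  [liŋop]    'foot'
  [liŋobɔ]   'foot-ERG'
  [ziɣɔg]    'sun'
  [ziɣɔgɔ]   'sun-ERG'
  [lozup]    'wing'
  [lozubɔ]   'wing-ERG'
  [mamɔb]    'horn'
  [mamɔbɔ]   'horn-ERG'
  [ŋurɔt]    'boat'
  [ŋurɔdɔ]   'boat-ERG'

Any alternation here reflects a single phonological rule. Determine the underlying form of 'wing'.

In [lozup] and [lozubɔ] the final segment of 'wing' alternates: [p] ~ [b].
The stem 'horn' ([mamɔb], [mamɔbɔ]) shows [b] unchanged in both environments, so [b] cannot be basic with [p] derived in isolation.
So /p/ is underlying, and a rule of intervocalic voicing — voiceless stops become voiced between vowels — gives [b].
Hence 'wing' is /lozup/ underlyingly.

/lozup/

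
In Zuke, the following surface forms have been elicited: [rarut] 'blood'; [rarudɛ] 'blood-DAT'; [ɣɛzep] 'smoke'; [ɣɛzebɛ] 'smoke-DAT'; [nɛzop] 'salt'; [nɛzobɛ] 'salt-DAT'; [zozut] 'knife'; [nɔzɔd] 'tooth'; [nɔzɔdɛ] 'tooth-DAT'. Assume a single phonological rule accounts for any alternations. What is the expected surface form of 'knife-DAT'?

[zozudɛ]

In [rarut] and [rarudɛ] the final segment of 'blood' alternates: [t] ~ [d].
The stem 'tooth' ([nɔzɔd], [nɔzɔdɛ]) shows [d] unchanged in both environments, so [d] cannot be basic with [t] derived in isolation.
The alternation reflects intervocalic voicing: voiceless stops become voiced between vowels. /t/ is underlying.
The one attested form of 'knife', [zozut], shows underlying /zozut/. Applying the same rule between vowels gives [zozudɛ].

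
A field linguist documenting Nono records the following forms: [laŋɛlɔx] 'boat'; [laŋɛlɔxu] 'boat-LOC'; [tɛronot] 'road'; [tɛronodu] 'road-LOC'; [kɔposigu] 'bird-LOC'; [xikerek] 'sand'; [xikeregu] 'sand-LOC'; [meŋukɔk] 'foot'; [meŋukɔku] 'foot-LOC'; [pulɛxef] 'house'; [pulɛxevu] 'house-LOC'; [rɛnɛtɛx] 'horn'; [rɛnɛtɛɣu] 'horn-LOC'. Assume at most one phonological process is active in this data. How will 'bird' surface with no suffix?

In [xikerek] and [xikeregu] the final segment of 'sand' alternates: [k] ~ [g].
Compare 'foot', with invariant [k] in [meŋukɔk] and [meŋukɔku]: an analysis with underlying /k/ and a rule producing [g] before the LOC suffix would wrongly predict alternation here too.
So /g/ is underlying, and a rule of word-final obstruent devoicing — voiced obstruents become voiceless word-finally — gives [k].
From [kɔposigu] the stem 'bird' is /kɔposig/; word-finally this yields [kɔposik].

[kɔposik]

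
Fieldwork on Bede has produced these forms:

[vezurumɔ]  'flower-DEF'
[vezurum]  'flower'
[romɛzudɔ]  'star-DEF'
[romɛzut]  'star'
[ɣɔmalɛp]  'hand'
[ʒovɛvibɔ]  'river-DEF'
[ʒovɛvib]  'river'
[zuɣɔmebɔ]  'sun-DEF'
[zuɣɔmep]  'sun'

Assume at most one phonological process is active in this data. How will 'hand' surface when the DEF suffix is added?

In [zuɣɔmebɔ] and [zuɣɔmep] the final segment of 'sun' alternates: [b] ~ [p].
If /b/ were underlying and a rule turned it into [p] in isolation, 'river' would also alternate; but it has [b] in both [ʒovɛvibɔ] and [ʒovɛvib].
The alternation reflects intervocalic voicing: voiceless stops become voiced between vowels. /p/ is underlying.
From [ɣɔmalɛp] the stem 'hand' is /ɣɔmalɛp/; between vowels this yields [ɣɔmalɛbɔ].

[ɣɔmalɛbɔ]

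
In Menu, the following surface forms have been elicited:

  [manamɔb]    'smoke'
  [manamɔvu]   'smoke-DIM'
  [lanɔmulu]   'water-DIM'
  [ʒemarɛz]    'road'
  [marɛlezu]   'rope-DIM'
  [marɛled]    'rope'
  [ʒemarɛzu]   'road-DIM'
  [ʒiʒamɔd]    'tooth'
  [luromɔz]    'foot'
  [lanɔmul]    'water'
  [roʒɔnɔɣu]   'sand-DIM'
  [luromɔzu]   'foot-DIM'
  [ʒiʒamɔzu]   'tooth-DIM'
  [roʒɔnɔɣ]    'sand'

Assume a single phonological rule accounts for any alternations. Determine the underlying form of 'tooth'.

/ʒiʒamɔd/

In [ʒiʒamɔzu] and [ʒiʒamɔd] the final segment of 'tooth' alternates: [z] ~ [d].
But 'road' keeps [z] in both environments ([ʒemarɛzu], [ʒemarɛz]), so there is no rule changing /z/ to [d] in isolation.
So /d/ is underlying, and a rule of intervocalic spirantization — voiced stops become fricatives between vowels — gives [z].
So 'tooth' = /ʒiʒamɔd/.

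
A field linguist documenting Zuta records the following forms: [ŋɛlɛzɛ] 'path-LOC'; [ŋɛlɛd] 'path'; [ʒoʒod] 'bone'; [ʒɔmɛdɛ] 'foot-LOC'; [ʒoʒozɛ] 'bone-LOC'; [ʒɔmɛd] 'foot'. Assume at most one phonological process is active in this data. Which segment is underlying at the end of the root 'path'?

/z/

The root 'path' surfaces as [ŋɛlɛzɛ] and [ŋɛlɛd], with a stem-final [z] ~ [d] alternation.
Compare 'foot', with invariant [d] in [ʒɔmɛdɛ] and [ʒɔmɛd]: an analysis with underlying /d/ and a rule producing [z] before the LOC suffix would wrongly predict alternation here too.
So /z/ is underlying, and a rule of word-final hardening — voiced fricatives become stops word-finally — gives [d].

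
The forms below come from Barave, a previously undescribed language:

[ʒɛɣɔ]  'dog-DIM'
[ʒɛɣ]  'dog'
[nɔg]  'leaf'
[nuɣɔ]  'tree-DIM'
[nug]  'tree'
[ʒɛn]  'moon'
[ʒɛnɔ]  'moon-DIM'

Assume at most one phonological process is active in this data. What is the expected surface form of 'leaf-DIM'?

[nɔɣɔ]

In [nug] and [nuɣɔ] the final segment of 'tree' alternates: [g] ~ [ɣ].
But 'dog' keeps [ɣ] in both environments ([ʒɛɣ], [ʒɛɣɔ]), so there is no rule changing /ɣ/ to [g] in isolation.
The alternation reflects intervocalic spirantization: voiced stops become fricatives between vowels. /g/ is underlying.
The one attested form of 'leaf', [nɔg], shows underlying /nɔg/. Applying the same rule between vowels gives [nɔɣɔ].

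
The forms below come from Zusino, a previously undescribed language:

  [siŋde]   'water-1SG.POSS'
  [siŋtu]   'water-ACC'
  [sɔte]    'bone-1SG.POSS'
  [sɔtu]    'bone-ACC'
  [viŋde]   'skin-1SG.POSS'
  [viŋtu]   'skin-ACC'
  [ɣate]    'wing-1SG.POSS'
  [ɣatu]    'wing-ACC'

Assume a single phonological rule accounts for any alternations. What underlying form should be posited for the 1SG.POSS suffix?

The 1SG.POSS suffix surfaces as [-de] and [-te], depending on the final segment of the stem.
By contrast the ACC suffix keeps its initial [t] throughout — that segment must be underlying.
The 1SG.POSS suffix is therefore /-de/ underlyingly, with post-vocalic devoicing: voiced stops become voiceless after a vowel.

/-de/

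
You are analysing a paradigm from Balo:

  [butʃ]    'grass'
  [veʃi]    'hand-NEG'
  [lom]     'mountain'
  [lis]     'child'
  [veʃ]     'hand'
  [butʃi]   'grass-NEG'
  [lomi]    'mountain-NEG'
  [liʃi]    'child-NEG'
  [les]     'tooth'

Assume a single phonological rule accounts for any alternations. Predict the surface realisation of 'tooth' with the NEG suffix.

[leʃi]

'child' shows [s] ~ [ʃ] at the end of the stem ([lis] vs [liʃi]).
But 'hand' keeps [ʃ] in both environments ([veʃ], [veʃi]), so there is no rule changing /ʃ/ to [s] in isolation.
The underlying segment must be /s/; /s/ becomes palato-alveolar [ʃ] before a front vowel, yielding [ʃ] there.
From [les] the stem 'tooth' is /les/; before a front vowel this yields [leʃi].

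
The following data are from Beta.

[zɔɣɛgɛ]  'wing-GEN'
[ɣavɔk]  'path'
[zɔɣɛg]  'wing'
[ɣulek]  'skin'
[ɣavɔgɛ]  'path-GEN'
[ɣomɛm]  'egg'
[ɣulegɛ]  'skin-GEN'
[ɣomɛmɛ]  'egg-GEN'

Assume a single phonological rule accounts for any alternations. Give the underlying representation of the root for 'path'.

'path' shows [k] ~ [g] at the end of the stem ([ɣavɔk] vs [ɣavɔgɛ]).
Compare 'wing', with invariant [g] in [zɔɣɛg] and [zɔɣɛgɛ]: an analysis with underlying /g/ and a rule producing [k] in isolation would wrongly predict alternation here too.
So /k/ is underlying, and a rule of intervocalic voicing — voiceless stops become voiced between vowels — gives [g].
Hence 'path' is /ɣavɔk/ underlyingly.

/ɣavɔk/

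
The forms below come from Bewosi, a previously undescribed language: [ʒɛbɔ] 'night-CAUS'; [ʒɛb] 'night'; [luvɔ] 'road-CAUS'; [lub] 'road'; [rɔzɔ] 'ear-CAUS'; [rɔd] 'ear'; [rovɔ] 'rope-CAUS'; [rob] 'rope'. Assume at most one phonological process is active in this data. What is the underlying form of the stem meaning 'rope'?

The stem for 'rope' ends in [v] in [rovɔ] but [b] in [rob].
The stem 'night' ([ʒɛbɔ], [ʒɛb]) shows [b] unchanged in both environments, so [b] cannot be basic with [v] derived before the CAUS suffix.
The alternation reflects word-final hardening: voiced fricatives become stops word-finally. /v/ is underlying.

/rov/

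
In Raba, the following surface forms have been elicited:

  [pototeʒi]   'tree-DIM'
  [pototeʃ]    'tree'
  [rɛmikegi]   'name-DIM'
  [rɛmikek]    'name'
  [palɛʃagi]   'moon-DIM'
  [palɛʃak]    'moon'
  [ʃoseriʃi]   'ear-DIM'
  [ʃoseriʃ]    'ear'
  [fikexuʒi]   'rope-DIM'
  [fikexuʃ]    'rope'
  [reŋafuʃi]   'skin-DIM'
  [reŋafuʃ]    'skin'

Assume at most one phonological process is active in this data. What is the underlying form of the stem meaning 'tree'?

In [pototeʒi] and [pototeʃ] the final segment of 'tree' alternates: [ʒ] ~ [ʃ].
If /ʃ/ were underlying and a rule turned it into [ʒ] before the DIM suffix, 'ear' would also alternate; but it has [ʃ] in both [ʃoseriʃi] and [ʃoseriʃ].
The alternation reflects word-final obstruent devoicing: voiced obstruents become voiceless word-finally. /ʒ/ is underlying.

/pototeʒ/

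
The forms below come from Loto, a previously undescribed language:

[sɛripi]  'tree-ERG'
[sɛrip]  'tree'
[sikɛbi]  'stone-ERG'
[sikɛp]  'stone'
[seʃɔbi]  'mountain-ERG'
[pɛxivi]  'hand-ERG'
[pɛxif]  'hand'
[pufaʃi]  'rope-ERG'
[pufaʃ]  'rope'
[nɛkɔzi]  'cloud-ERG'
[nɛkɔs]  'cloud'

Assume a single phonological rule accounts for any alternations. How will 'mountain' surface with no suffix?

The root 'stone' surfaces as [sikɛbi] and [sikɛp], with a stem-final [b] ~ [p] alternation.
The stem 'tree' ([sɛripi], [sɛrip]) shows [p] unchanged in both environments, so [p] cannot be basic with [b] derived before the ERG suffix.
Therefore /b/ is basic and [p] is derived by word-final obstruent devoicing (voiced obstruents become voiceless word-finally).
From [seʃɔbi] the stem 'mountain' is /seʃɔb/; word-finally this yields [seʃɔp].

[seʃɔp]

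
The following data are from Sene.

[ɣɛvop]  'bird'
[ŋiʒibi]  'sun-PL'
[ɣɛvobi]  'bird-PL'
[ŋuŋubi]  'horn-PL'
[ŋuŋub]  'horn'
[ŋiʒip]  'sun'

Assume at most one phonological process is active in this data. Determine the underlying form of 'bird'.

The root 'bird' surfaces as [ɣɛvobi] and [ɣɛvop], with a stem-final [b] ~ [p] alternation.
But 'horn' keeps [b] in both environments ([ŋuŋubi], [ŋuŋub]), so there is no rule changing /b/ to [p] in isolation.
So /p/ is underlying, and a rule of intervocalic voicing — voiceless stops become voiced between vowels — gives [b].

/ɣɛvop/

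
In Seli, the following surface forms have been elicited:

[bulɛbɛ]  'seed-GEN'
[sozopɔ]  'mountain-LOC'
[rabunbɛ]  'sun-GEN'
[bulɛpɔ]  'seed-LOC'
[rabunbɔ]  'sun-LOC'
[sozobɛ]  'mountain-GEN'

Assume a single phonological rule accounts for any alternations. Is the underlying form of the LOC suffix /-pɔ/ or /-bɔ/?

/-pɔ/

The LOC suffix surfaces as [-bɔ] and [-pɔ], depending on the final segment of the stem.
The GEN suffix, which begins with [b], is invariant after every stem; so [b] is not altered by any rule here.
The LOC suffix is therefore /-pɔ/ underlyingly, with post-nasal voicing: voiceless stops become voiced after a nasal.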